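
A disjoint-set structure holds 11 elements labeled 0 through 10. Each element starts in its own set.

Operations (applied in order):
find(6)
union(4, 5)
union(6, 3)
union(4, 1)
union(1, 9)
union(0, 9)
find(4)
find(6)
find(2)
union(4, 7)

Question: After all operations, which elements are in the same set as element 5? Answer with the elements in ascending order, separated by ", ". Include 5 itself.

Answer: 0, 1, 4, 5, 7, 9

Derivation:
Step 1: find(6) -> no change; set of 6 is {6}
Step 2: union(4, 5) -> merged; set of 4 now {4, 5}
Step 3: union(6, 3) -> merged; set of 6 now {3, 6}
Step 4: union(4, 1) -> merged; set of 4 now {1, 4, 5}
Step 5: union(1, 9) -> merged; set of 1 now {1, 4, 5, 9}
Step 6: union(0, 9) -> merged; set of 0 now {0, 1, 4, 5, 9}
Step 7: find(4) -> no change; set of 4 is {0, 1, 4, 5, 9}
Step 8: find(6) -> no change; set of 6 is {3, 6}
Step 9: find(2) -> no change; set of 2 is {2}
Step 10: union(4, 7) -> merged; set of 4 now {0, 1, 4, 5, 7, 9}
Component of 5: {0, 1, 4, 5, 7, 9}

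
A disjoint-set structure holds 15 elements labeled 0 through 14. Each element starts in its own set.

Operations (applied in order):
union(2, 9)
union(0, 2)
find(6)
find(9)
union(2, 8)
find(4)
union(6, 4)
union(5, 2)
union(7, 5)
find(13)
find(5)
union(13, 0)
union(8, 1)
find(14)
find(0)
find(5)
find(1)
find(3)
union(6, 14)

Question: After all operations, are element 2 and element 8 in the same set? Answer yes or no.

Step 1: union(2, 9) -> merged; set of 2 now {2, 9}
Step 2: union(0, 2) -> merged; set of 0 now {0, 2, 9}
Step 3: find(6) -> no change; set of 6 is {6}
Step 4: find(9) -> no change; set of 9 is {0, 2, 9}
Step 5: union(2, 8) -> merged; set of 2 now {0, 2, 8, 9}
Step 6: find(4) -> no change; set of 4 is {4}
Step 7: union(6, 4) -> merged; set of 6 now {4, 6}
Step 8: union(5, 2) -> merged; set of 5 now {0, 2, 5, 8, 9}
Step 9: union(7, 5) -> merged; set of 7 now {0, 2, 5, 7, 8, 9}
Step 10: find(13) -> no change; set of 13 is {13}
Step 11: find(5) -> no change; set of 5 is {0, 2, 5, 7, 8, 9}
Step 12: union(13, 0) -> merged; set of 13 now {0, 2, 5, 7, 8, 9, 13}
Step 13: union(8, 1) -> merged; set of 8 now {0, 1, 2, 5, 7, 8, 9, 13}
Step 14: find(14) -> no change; set of 14 is {14}
Step 15: find(0) -> no change; set of 0 is {0, 1, 2, 5, 7, 8, 9, 13}
Step 16: find(5) -> no change; set of 5 is {0, 1, 2, 5, 7, 8, 9, 13}
Step 17: find(1) -> no change; set of 1 is {0, 1, 2, 5, 7, 8, 9, 13}
Step 18: find(3) -> no change; set of 3 is {3}
Step 19: union(6, 14) -> merged; set of 6 now {4, 6, 14}
Set of 2: {0, 1, 2, 5, 7, 8, 9, 13}; 8 is a member.

Answer: yes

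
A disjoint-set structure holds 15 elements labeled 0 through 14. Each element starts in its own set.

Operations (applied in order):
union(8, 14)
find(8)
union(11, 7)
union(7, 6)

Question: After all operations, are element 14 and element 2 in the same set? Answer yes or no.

Step 1: union(8, 14) -> merged; set of 8 now {8, 14}
Step 2: find(8) -> no change; set of 8 is {8, 14}
Step 3: union(11, 7) -> merged; set of 11 now {7, 11}
Step 4: union(7, 6) -> merged; set of 7 now {6, 7, 11}
Set of 14: {8, 14}; 2 is not a member.

Answer: no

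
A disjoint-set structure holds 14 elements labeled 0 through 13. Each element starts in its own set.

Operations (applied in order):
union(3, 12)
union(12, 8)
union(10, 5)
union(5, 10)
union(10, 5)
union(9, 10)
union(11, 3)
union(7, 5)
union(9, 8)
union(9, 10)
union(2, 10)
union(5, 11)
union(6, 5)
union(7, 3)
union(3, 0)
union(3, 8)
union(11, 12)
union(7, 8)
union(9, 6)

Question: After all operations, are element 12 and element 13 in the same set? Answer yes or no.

Answer: no

Derivation:
Step 1: union(3, 12) -> merged; set of 3 now {3, 12}
Step 2: union(12, 8) -> merged; set of 12 now {3, 8, 12}
Step 3: union(10, 5) -> merged; set of 10 now {5, 10}
Step 4: union(5, 10) -> already same set; set of 5 now {5, 10}
Step 5: union(10, 5) -> already same set; set of 10 now {5, 10}
Step 6: union(9, 10) -> merged; set of 9 now {5, 9, 10}
Step 7: union(11, 3) -> merged; set of 11 now {3, 8, 11, 12}
Step 8: union(7, 5) -> merged; set of 7 now {5, 7, 9, 10}
Step 9: union(9, 8) -> merged; set of 9 now {3, 5, 7, 8, 9, 10, 11, 12}
Step 10: union(9, 10) -> already same set; set of 9 now {3, 5, 7, 8, 9, 10, 11, 12}
Step 11: union(2, 10) -> merged; set of 2 now {2, 3, 5, 7, 8, 9, 10, 11, 12}
Step 12: union(5, 11) -> already same set; set of 5 now {2, 3, 5, 7, 8, 9, 10, 11, 12}
Step 13: union(6, 5) -> merged; set of 6 now {2, 3, 5, 6, 7, 8, 9, 10, 11, 12}
Step 14: union(7, 3) -> already same set; set of 7 now {2, 3, 5, 6, 7, 8, 9, 10, 11, 12}
Step 15: union(3, 0) -> merged; set of 3 now {0, 2, 3, 5, 6, 7, 8, 9, 10, 11, 12}
Step 16: union(3, 8) -> already same set; set of 3 now {0, 2, 3, 5, 6, 7, 8, 9, 10, 11, 12}
Step 17: union(11, 12) -> already same set; set of 11 now {0, 2, 3, 5, 6, 7, 8, 9, 10, 11, 12}
Step 18: union(7, 8) -> already same set; set of 7 now {0, 2, 3, 5, 6, 7, 8, 9, 10, 11, 12}
Step 19: union(9, 6) -> already same set; set of 9 now {0, 2, 3, 5, 6, 7, 8, 9, 10, 11, 12}
Set of 12: {0, 2, 3, 5, 6, 7, 8, 9, 10, 11, 12}; 13 is not a member.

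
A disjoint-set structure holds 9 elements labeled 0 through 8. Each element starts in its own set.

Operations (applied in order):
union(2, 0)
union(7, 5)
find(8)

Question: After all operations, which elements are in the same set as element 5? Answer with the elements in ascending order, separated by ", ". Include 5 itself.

Step 1: union(2, 0) -> merged; set of 2 now {0, 2}
Step 2: union(7, 5) -> merged; set of 7 now {5, 7}
Step 3: find(8) -> no change; set of 8 is {8}
Component of 5: {5, 7}

Answer: 5, 7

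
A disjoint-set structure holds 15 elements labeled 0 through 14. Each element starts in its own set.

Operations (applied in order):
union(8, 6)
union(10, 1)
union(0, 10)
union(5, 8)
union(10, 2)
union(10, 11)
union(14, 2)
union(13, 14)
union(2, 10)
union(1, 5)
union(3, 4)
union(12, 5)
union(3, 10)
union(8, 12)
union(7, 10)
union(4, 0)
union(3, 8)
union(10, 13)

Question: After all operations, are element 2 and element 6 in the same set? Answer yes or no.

Answer: yes

Derivation:
Step 1: union(8, 6) -> merged; set of 8 now {6, 8}
Step 2: union(10, 1) -> merged; set of 10 now {1, 10}
Step 3: union(0, 10) -> merged; set of 0 now {0, 1, 10}
Step 4: union(5, 8) -> merged; set of 5 now {5, 6, 8}
Step 5: union(10, 2) -> merged; set of 10 now {0, 1, 2, 10}
Step 6: union(10, 11) -> merged; set of 10 now {0, 1, 2, 10, 11}
Step 7: union(14, 2) -> merged; set of 14 now {0, 1, 2, 10, 11, 14}
Step 8: union(13, 14) -> merged; set of 13 now {0, 1, 2, 10, 11, 13, 14}
Step 9: union(2, 10) -> already same set; set of 2 now {0, 1, 2, 10, 11, 13, 14}
Step 10: union(1, 5) -> merged; set of 1 now {0, 1, 2, 5, 6, 8, 10, 11, 13, 14}
Step 11: union(3, 4) -> merged; set of 3 now {3, 4}
Step 12: union(12, 5) -> merged; set of 12 now {0, 1, 2, 5, 6, 8, 10, 11, 12, 13, 14}
Step 13: union(3, 10) -> merged; set of 3 now {0, 1, 2, 3, 4, 5, 6, 8, 10, 11, 12, 13, 14}
Step 14: union(8, 12) -> already same set; set of 8 now {0, 1, 2, 3, 4, 5, 6, 8, 10, 11, 12, 13, 14}
Step 15: union(7, 10) -> merged; set of 7 now {0, 1, 2, 3, 4, 5, 6, 7, 8, 10, 11, 12, 13, 14}
Step 16: union(4, 0) -> already same set; set of 4 now {0, 1, 2, 3, 4, 5, 6, 7, 8, 10, 11, 12, 13, 14}
Step 17: union(3, 8) -> already same set; set of 3 now {0, 1, 2, 3, 4, 5, 6, 7, 8, 10, 11, 12, 13, 14}
Step 18: union(10, 13) -> already same set; set of 10 now {0, 1, 2, 3, 4, 5, 6, 7, 8, 10, 11, 12, 13, 14}
Set of 2: {0, 1, 2, 3, 4, 5, 6, 7, 8, 10, 11, 12, 13, 14}; 6 is a member.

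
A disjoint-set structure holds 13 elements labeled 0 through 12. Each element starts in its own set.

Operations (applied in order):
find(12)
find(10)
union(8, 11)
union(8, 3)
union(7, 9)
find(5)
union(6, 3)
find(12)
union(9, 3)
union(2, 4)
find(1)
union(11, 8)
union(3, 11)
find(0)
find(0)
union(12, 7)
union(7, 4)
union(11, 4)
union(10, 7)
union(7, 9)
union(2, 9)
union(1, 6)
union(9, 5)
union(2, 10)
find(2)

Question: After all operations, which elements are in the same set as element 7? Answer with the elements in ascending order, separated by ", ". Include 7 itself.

Step 1: find(12) -> no change; set of 12 is {12}
Step 2: find(10) -> no change; set of 10 is {10}
Step 3: union(8, 11) -> merged; set of 8 now {8, 11}
Step 4: union(8, 3) -> merged; set of 8 now {3, 8, 11}
Step 5: union(7, 9) -> merged; set of 7 now {7, 9}
Step 6: find(5) -> no change; set of 5 is {5}
Step 7: union(6, 3) -> merged; set of 6 now {3, 6, 8, 11}
Step 8: find(12) -> no change; set of 12 is {12}
Step 9: union(9, 3) -> merged; set of 9 now {3, 6, 7, 8, 9, 11}
Step 10: union(2, 4) -> merged; set of 2 now {2, 4}
Step 11: find(1) -> no change; set of 1 is {1}
Step 12: union(11, 8) -> already same set; set of 11 now {3, 6, 7, 8, 9, 11}
Step 13: union(3, 11) -> already same set; set of 3 now {3, 6, 7, 8, 9, 11}
Step 14: find(0) -> no change; set of 0 is {0}
Step 15: find(0) -> no change; set of 0 is {0}
Step 16: union(12, 7) -> merged; set of 12 now {3, 6, 7, 8, 9, 11, 12}
Step 17: union(7, 4) -> merged; set of 7 now {2, 3, 4, 6, 7, 8, 9, 11, 12}
Step 18: union(11, 4) -> already same set; set of 11 now {2, 3, 4, 6, 7, 8, 9, 11, 12}
Step 19: union(10, 7) -> merged; set of 10 now {2, 3, 4, 6, 7, 8, 9, 10, 11, 12}
Step 20: union(7, 9) -> already same set; set of 7 now {2, 3, 4, 6, 7, 8, 9, 10, 11, 12}
Step 21: union(2, 9) -> already same set; set of 2 now {2, 3, 4, 6, 7, 8, 9, 10, 11, 12}
Step 22: union(1, 6) -> merged; set of 1 now {1, 2, 3, 4, 6, 7, 8, 9, 10, 11, 12}
Step 23: union(9, 5) -> merged; set of 9 now {1, 2, 3, 4, 5, 6, 7, 8, 9, 10, 11, 12}
Step 24: union(2, 10) -> already same set; set of 2 now {1, 2, 3, 4, 5, 6, 7, 8, 9, 10, 11, 12}
Step 25: find(2) -> no change; set of 2 is {1, 2, 3, 4, 5, 6, 7, 8, 9, 10, 11, 12}
Component of 7: {1, 2, 3, 4, 5, 6, 7, 8, 9, 10, 11, 12}

Answer: 1, 2, 3, 4, 5, 6, 7, 8, 9, 10, 11, 12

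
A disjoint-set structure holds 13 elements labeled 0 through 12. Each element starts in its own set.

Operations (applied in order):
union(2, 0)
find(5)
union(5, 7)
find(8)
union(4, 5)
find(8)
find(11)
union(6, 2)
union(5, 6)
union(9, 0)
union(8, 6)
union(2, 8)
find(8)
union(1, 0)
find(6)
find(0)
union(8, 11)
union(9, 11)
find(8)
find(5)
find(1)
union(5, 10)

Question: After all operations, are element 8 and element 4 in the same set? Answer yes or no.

Step 1: union(2, 0) -> merged; set of 2 now {0, 2}
Step 2: find(5) -> no change; set of 5 is {5}
Step 3: union(5, 7) -> merged; set of 5 now {5, 7}
Step 4: find(8) -> no change; set of 8 is {8}
Step 5: union(4, 5) -> merged; set of 4 now {4, 5, 7}
Step 6: find(8) -> no change; set of 8 is {8}
Step 7: find(11) -> no change; set of 11 is {11}
Step 8: union(6, 2) -> merged; set of 6 now {0, 2, 6}
Step 9: union(5, 6) -> merged; set of 5 now {0, 2, 4, 5, 6, 7}
Step 10: union(9, 0) -> merged; set of 9 now {0, 2, 4, 5, 6, 7, 9}
Step 11: union(8, 6) -> merged; set of 8 now {0, 2, 4, 5, 6, 7, 8, 9}
Step 12: union(2, 8) -> already same set; set of 2 now {0, 2, 4, 5, 6, 7, 8, 9}
Step 13: find(8) -> no change; set of 8 is {0, 2, 4, 5, 6, 7, 8, 9}
Step 14: union(1, 0) -> merged; set of 1 now {0, 1, 2, 4, 5, 6, 7, 8, 9}
Step 15: find(6) -> no change; set of 6 is {0, 1, 2, 4, 5, 6, 7, 8, 9}
Step 16: find(0) -> no change; set of 0 is {0, 1, 2, 4, 5, 6, 7, 8, 9}
Step 17: union(8, 11) -> merged; set of 8 now {0, 1, 2, 4, 5, 6, 7, 8, 9, 11}
Step 18: union(9, 11) -> already same set; set of 9 now {0, 1, 2, 4, 5, 6, 7, 8, 9, 11}
Step 19: find(8) -> no change; set of 8 is {0, 1, 2, 4, 5, 6, 7, 8, 9, 11}
Step 20: find(5) -> no change; set of 5 is {0, 1, 2, 4, 5, 6, 7, 8, 9, 11}
Step 21: find(1) -> no change; set of 1 is {0, 1, 2, 4, 5, 6, 7, 8, 9, 11}
Step 22: union(5, 10) -> merged; set of 5 now {0, 1, 2, 4, 5, 6, 7, 8, 9, 10, 11}
Set of 8: {0, 1, 2, 4, 5, 6, 7, 8, 9, 10, 11}; 4 is a member.

Answer: yes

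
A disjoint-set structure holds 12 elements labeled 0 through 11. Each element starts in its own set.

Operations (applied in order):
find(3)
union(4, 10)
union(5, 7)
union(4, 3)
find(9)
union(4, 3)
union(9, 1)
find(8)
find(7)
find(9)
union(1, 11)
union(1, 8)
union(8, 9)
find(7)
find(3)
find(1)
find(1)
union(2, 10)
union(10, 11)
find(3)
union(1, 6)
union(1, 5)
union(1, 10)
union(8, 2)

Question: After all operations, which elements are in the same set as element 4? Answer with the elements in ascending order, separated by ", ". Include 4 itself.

Step 1: find(3) -> no change; set of 3 is {3}
Step 2: union(4, 10) -> merged; set of 4 now {4, 10}
Step 3: union(5, 7) -> merged; set of 5 now {5, 7}
Step 4: union(4, 3) -> merged; set of 4 now {3, 4, 10}
Step 5: find(9) -> no change; set of 9 is {9}
Step 6: union(4, 3) -> already same set; set of 4 now {3, 4, 10}
Step 7: union(9, 1) -> merged; set of 9 now {1, 9}
Step 8: find(8) -> no change; set of 8 is {8}
Step 9: find(7) -> no change; set of 7 is {5, 7}
Step 10: find(9) -> no change; set of 9 is {1, 9}
Step 11: union(1, 11) -> merged; set of 1 now {1, 9, 11}
Step 12: union(1, 8) -> merged; set of 1 now {1, 8, 9, 11}
Step 13: union(8, 9) -> already same set; set of 8 now {1, 8, 9, 11}
Step 14: find(7) -> no change; set of 7 is {5, 7}
Step 15: find(3) -> no change; set of 3 is {3, 4, 10}
Step 16: find(1) -> no change; set of 1 is {1, 8, 9, 11}
Step 17: find(1) -> no change; set of 1 is {1, 8, 9, 11}
Step 18: union(2, 10) -> merged; set of 2 now {2, 3, 4, 10}
Step 19: union(10, 11) -> merged; set of 10 now {1, 2, 3, 4, 8, 9, 10, 11}
Step 20: find(3) -> no change; set of 3 is {1, 2, 3, 4, 8, 9, 10, 11}
Step 21: union(1, 6) -> merged; set of 1 now {1, 2, 3, 4, 6, 8, 9, 10, 11}
Step 22: union(1, 5) -> merged; set of 1 now {1, 2, 3, 4, 5, 6, 7, 8, 9, 10, 11}
Step 23: union(1, 10) -> already same set; set of 1 now {1, 2, 3, 4, 5, 6, 7, 8, 9, 10, 11}
Step 24: union(8, 2) -> already same set; set of 8 now {1, 2, 3, 4, 5, 6, 7, 8, 9, 10, 11}
Component of 4: {1, 2, 3, 4, 5, 6, 7, 8, 9, 10, 11}

Answer: 1, 2, 3, 4, 5, 6, 7, 8, 9, 10, 11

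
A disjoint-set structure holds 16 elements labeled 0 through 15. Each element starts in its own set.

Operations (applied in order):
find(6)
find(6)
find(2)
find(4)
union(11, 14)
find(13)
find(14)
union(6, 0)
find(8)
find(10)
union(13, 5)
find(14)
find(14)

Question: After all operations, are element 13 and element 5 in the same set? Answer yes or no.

Answer: yes

Derivation:
Step 1: find(6) -> no change; set of 6 is {6}
Step 2: find(6) -> no change; set of 6 is {6}
Step 3: find(2) -> no change; set of 2 is {2}
Step 4: find(4) -> no change; set of 4 is {4}
Step 5: union(11, 14) -> merged; set of 11 now {11, 14}
Step 6: find(13) -> no change; set of 13 is {13}
Step 7: find(14) -> no change; set of 14 is {11, 14}
Step 8: union(6, 0) -> merged; set of 6 now {0, 6}
Step 9: find(8) -> no change; set of 8 is {8}
Step 10: find(10) -> no change; set of 10 is {10}
Step 11: union(13, 5) -> merged; set of 13 now {5, 13}
Step 12: find(14) -> no change; set of 14 is {11, 14}
Step 13: find(14) -> no change; set of 14 is {11, 14}
Set of 13: {5, 13}; 5 is a member.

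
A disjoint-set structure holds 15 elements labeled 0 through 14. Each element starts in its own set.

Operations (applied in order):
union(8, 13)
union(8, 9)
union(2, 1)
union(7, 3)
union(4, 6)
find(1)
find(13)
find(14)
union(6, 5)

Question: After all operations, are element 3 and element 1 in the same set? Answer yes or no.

Answer: no

Derivation:
Step 1: union(8, 13) -> merged; set of 8 now {8, 13}
Step 2: union(8, 9) -> merged; set of 8 now {8, 9, 13}
Step 3: union(2, 1) -> merged; set of 2 now {1, 2}
Step 4: union(7, 3) -> merged; set of 7 now {3, 7}
Step 5: union(4, 6) -> merged; set of 4 now {4, 6}
Step 6: find(1) -> no change; set of 1 is {1, 2}
Step 7: find(13) -> no change; set of 13 is {8, 9, 13}
Step 8: find(14) -> no change; set of 14 is {14}
Step 9: union(6, 5) -> merged; set of 6 now {4, 5, 6}
Set of 3: {3, 7}; 1 is not a member.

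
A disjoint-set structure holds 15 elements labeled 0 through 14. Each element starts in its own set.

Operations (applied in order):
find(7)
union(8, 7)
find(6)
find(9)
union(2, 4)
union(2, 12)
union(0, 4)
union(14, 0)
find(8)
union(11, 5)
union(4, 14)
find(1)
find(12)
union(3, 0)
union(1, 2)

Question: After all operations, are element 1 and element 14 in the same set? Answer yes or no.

Answer: yes

Derivation:
Step 1: find(7) -> no change; set of 7 is {7}
Step 2: union(8, 7) -> merged; set of 8 now {7, 8}
Step 3: find(6) -> no change; set of 6 is {6}
Step 4: find(9) -> no change; set of 9 is {9}
Step 5: union(2, 4) -> merged; set of 2 now {2, 4}
Step 6: union(2, 12) -> merged; set of 2 now {2, 4, 12}
Step 7: union(0, 4) -> merged; set of 0 now {0, 2, 4, 12}
Step 8: union(14, 0) -> merged; set of 14 now {0, 2, 4, 12, 14}
Step 9: find(8) -> no change; set of 8 is {7, 8}
Step 10: union(11, 5) -> merged; set of 11 now {5, 11}
Step 11: union(4, 14) -> already same set; set of 4 now {0, 2, 4, 12, 14}
Step 12: find(1) -> no change; set of 1 is {1}
Step 13: find(12) -> no change; set of 12 is {0, 2, 4, 12, 14}
Step 14: union(3, 0) -> merged; set of 3 now {0, 2, 3, 4, 12, 14}
Step 15: union(1, 2) -> merged; set of 1 now {0, 1, 2, 3, 4, 12, 14}
Set of 1: {0, 1, 2, 3, 4, 12, 14}; 14 is a member.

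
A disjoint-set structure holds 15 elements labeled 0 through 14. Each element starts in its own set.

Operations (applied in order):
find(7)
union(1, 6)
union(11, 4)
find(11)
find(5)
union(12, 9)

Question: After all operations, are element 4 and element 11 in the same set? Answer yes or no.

Step 1: find(7) -> no change; set of 7 is {7}
Step 2: union(1, 6) -> merged; set of 1 now {1, 6}
Step 3: union(11, 4) -> merged; set of 11 now {4, 11}
Step 4: find(11) -> no change; set of 11 is {4, 11}
Step 5: find(5) -> no change; set of 5 is {5}
Step 6: union(12, 9) -> merged; set of 12 now {9, 12}
Set of 4: {4, 11}; 11 is a member.

Answer: yes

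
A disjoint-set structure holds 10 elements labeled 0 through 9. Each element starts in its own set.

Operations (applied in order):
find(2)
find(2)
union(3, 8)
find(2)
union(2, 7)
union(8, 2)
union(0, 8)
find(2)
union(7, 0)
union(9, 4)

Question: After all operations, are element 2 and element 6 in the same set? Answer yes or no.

Step 1: find(2) -> no change; set of 2 is {2}
Step 2: find(2) -> no change; set of 2 is {2}
Step 3: union(3, 8) -> merged; set of 3 now {3, 8}
Step 4: find(2) -> no change; set of 2 is {2}
Step 5: union(2, 7) -> merged; set of 2 now {2, 7}
Step 6: union(8, 2) -> merged; set of 8 now {2, 3, 7, 8}
Step 7: union(0, 8) -> merged; set of 0 now {0, 2, 3, 7, 8}
Step 8: find(2) -> no change; set of 2 is {0, 2, 3, 7, 8}
Step 9: union(7, 0) -> already same set; set of 7 now {0, 2, 3, 7, 8}
Step 10: union(9, 4) -> merged; set of 9 now {4, 9}
Set of 2: {0, 2, 3, 7, 8}; 6 is not a member.

Answer: no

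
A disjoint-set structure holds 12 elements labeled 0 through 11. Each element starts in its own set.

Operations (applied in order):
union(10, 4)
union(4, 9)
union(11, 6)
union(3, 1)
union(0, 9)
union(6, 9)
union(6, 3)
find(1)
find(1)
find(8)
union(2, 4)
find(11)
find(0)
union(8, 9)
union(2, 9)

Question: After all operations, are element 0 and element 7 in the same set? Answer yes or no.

Step 1: union(10, 4) -> merged; set of 10 now {4, 10}
Step 2: union(4, 9) -> merged; set of 4 now {4, 9, 10}
Step 3: union(11, 6) -> merged; set of 11 now {6, 11}
Step 4: union(3, 1) -> merged; set of 3 now {1, 3}
Step 5: union(0, 9) -> merged; set of 0 now {0, 4, 9, 10}
Step 6: union(6, 9) -> merged; set of 6 now {0, 4, 6, 9, 10, 11}
Step 7: union(6, 3) -> merged; set of 6 now {0, 1, 3, 4, 6, 9, 10, 11}
Step 8: find(1) -> no change; set of 1 is {0, 1, 3, 4, 6, 9, 10, 11}
Step 9: find(1) -> no change; set of 1 is {0, 1, 3, 4, 6, 9, 10, 11}
Step 10: find(8) -> no change; set of 8 is {8}
Step 11: union(2, 4) -> merged; set of 2 now {0, 1, 2, 3, 4, 6, 9, 10, 11}
Step 12: find(11) -> no change; set of 11 is {0, 1, 2, 3, 4, 6, 9, 10, 11}
Step 13: find(0) -> no change; set of 0 is {0, 1, 2, 3, 4, 6, 9, 10, 11}
Step 14: union(8, 9) -> merged; set of 8 now {0, 1, 2, 3, 4, 6, 8, 9, 10, 11}
Step 15: union(2, 9) -> already same set; set of 2 now {0, 1, 2, 3, 4, 6, 8, 9, 10, 11}
Set of 0: {0, 1, 2, 3, 4, 6, 8, 9, 10, 11}; 7 is not a member.

Answer: no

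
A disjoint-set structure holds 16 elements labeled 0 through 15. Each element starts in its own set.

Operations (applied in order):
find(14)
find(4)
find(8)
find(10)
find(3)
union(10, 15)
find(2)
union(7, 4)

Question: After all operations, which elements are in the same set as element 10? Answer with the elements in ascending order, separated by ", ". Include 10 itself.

Answer: 10, 15

Derivation:
Step 1: find(14) -> no change; set of 14 is {14}
Step 2: find(4) -> no change; set of 4 is {4}
Step 3: find(8) -> no change; set of 8 is {8}
Step 4: find(10) -> no change; set of 10 is {10}
Step 5: find(3) -> no change; set of 3 is {3}
Step 6: union(10, 15) -> merged; set of 10 now {10, 15}
Step 7: find(2) -> no change; set of 2 is {2}
Step 8: union(7, 4) -> merged; set of 7 now {4, 7}
Component of 10: {10, 15}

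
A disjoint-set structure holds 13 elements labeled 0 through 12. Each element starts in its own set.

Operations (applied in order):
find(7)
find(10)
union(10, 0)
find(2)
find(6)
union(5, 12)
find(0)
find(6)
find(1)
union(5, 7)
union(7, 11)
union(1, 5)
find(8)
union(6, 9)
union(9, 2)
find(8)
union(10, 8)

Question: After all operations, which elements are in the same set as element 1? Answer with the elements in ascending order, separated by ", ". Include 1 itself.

Answer: 1, 5, 7, 11, 12

Derivation:
Step 1: find(7) -> no change; set of 7 is {7}
Step 2: find(10) -> no change; set of 10 is {10}
Step 3: union(10, 0) -> merged; set of 10 now {0, 10}
Step 4: find(2) -> no change; set of 2 is {2}
Step 5: find(6) -> no change; set of 6 is {6}
Step 6: union(5, 12) -> merged; set of 5 now {5, 12}
Step 7: find(0) -> no change; set of 0 is {0, 10}
Step 8: find(6) -> no change; set of 6 is {6}
Step 9: find(1) -> no change; set of 1 is {1}
Step 10: union(5, 7) -> merged; set of 5 now {5, 7, 12}
Step 11: union(7, 11) -> merged; set of 7 now {5, 7, 11, 12}
Step 12: union(1, 5) -> merged; set of 1 now {1, 5, 7, 11, 12}
Step 13: find(8) -> no change; set of 8 is {8}
Step 14: union(6, 9) -> merged; set of 6 now {6, 9}
Step 15: union(9, 2) -> merged; set of 9 now {2, 6, 9}
Step 16: find(8) -> no change; set of 8 is {8}
Step 17: union(10, 8) -> merged; set of 10 now {0, 8, 10}
Component of 1: {1, 5, 7, 11, 12}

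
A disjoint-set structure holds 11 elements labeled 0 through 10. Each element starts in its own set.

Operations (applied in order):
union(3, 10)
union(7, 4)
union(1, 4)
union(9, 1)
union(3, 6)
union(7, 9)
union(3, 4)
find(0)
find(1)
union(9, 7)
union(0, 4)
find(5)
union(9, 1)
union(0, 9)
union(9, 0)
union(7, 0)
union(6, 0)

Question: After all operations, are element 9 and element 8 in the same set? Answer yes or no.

Step 1: union(3, 10) -> merged; set of 3 now {3, 10}
Step 2: union(7, 4) -> merged; set of 7 now {4, 7}
Step 3: union(1, 4) -> merged; set of 1 now {1, 4, 7}
Step 4: union(9, 1) -> merged; set of 9 now {1, 4, 7, 9}
Step 5: union(3, 6) -> merged; set of 3 now {3, 6, 10}
Step 6: union(7, 9) -> already same set; set of 7 now {1, 4, 7, 9}
Step 7: union(3, 4) -> merged; set of 3 now {1, 3, 4, 6, 7, 9, 10}
Step 8: find(0) -> no change; set of 0 is {0}
Step 9: find(1) -> no change; set of 1 is {1, 3, 4, 6, 7, 9, 10}
Step 10: union(9, 7) -> already same set; set of 9 now {1, 3, 4, 6, 7, 9, 10}
Step 11: union(0, 4) -> merged; set of 0 now {0, 1, 3, 4, 6, 7, 9, 10}
Step 12: find(5) -> no change; set of 5 is {5}
Step 13: union(9, 1) -> already same set; set of 9 now {0, 1, 3, 4, 6, 7, 9, 10}
Step 14: union(0, 9) -> already same set; set of 0 now {0, 1, 3, 4, 6, 7, 9, 10}
Step 15: union(9, 0) -> already same set; set of 9 now {0, 1, 3, 4, 6, 7, 9, 10}
Step 16: union(7, 0) -> already same set; set of 7 now {0, 1, 3, 4, 6, 7, 9, 10}
Step 17: union(6, 0) -> already same set; set of 6 now {0, 1, 3, 4, 6, 7, 9, 10}
Set of 9: {0, 1, 3, 4, 6, 7, 9, 10}; 8 is not a member.

Answer: no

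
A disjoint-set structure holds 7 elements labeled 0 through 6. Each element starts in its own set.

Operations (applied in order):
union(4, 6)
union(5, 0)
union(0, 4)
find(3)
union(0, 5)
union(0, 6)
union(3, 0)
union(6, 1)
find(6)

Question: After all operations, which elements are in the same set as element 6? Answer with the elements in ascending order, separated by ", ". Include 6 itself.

Answer: 0, 1, 3, 4, 5, 6

Derivation:
Step 1: union(4, 6) -> merged; set of 4 now {4, 6}
Step 2: union(5, 0) -> merged; set of 5 now {0, 5}
Step 3: union(0, 4) -> merged; set of 0 now {0, 4, 5, 6}
Step 4: find(3) -> no change; set of 3 is {3}
Step 5: union(0, 5) -> already same set; set of 0 now {0, 4, 5, 6}
Step 6: union(0, 6) -> already same set; set of 0 now {0, 4, 5, 6}
Step 7: union(3, 0) -> merged; set of 3 now {0, 3, 4, 5, 6}
Step 8: union(6, 1) -> merged; set of 6 now {0, 1, 3, 4, 5, 6}
Step 9: find(6) -> no change; set of 6 is {0, 1, 3, 4, 5, 6}
Component of 6: {0, 1, 3, 4, 5, 6}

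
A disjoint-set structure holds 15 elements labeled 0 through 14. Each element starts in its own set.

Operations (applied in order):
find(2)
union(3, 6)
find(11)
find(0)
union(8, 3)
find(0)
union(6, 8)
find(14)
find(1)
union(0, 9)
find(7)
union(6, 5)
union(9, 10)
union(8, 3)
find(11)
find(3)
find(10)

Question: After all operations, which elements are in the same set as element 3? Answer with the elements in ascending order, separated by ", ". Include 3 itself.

Answer: 3, 5, 6, 8

Derivation:
Step 1: find(2) -> no change; set of 2 is {2}
Step 2: union(3, 6) -> merged; set of 3 now {3, 6}
Step 3: find(11) -> no change; set of 11 is {11}
Step 4: find(0) -> no change; set of 0 is {0}
Step 5: union(8, 3) -> merged; set of 8 now {3, 6, 8}
Step 6: find(0) -> no change; set of 0 is {0}
Step 7: union(6, 8) -> already same set; set of 6 now {3, 6, 8}
Step 8: find(14) -> no change; set of 14 is {14}
Step 9: find(1) -> no change; set of 1 is {1}
Step 10: union(0, 9) -> merged; set of 0 now {0, 9}
Step 11: find(7) -> no change; set of 7 is {7}
Step 12: union(6, 5) -> merged; set of 6 now {3, 5, 6, 8}
Step 13: union(9, 10) -> merged; set of 9 now {0, 9, 10}
Step 14: union(8, 3) -> already same set; set of 8 now {3, 5, 6, 8}
Step 15: find(11) -> no change; set of 11 is {11}
Step 16: find(3) -> no change; set of 3 is {3, 5, 6, 8}
Step 17: find(10) -> no change; set of 10 is {0, 9, 10}
Component of 3: {3, 5, 6, 8}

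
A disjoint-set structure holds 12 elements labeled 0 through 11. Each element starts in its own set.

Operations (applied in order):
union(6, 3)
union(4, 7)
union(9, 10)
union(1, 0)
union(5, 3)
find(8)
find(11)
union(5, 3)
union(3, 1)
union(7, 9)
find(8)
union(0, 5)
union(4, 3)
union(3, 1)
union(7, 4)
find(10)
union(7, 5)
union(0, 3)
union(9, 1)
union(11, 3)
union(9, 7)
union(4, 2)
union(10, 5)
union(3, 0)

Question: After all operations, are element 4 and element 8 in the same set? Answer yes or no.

Step 1: union(6, 3) -> merged; set of 6 now {3, 6}
Step 2: union(4, 7) -> merged; set of 4 now {4, 7}
Step 3: union(9, 10) -> merged; set of 9 now {9, 10}
Step 4: union(1, 0) -> merged; set of 1 now {0, 1}
Step 5: union(5, 3) -> merged; set of 5 now {3, 5, 6}
Step 6: find(8) -> no change; set of 8 is {8}
Step 7: find(11) -> no change; set of 11 is {11}
Step 8: union(5, 3) -> already same set; set of 5 now {3, 5, 6}
Step 9: union(3, 1) -> merged; set of 3 now {0, 1, 3, 5, 6}
Step 10: union(7, 9) -> merged; set of 7 now {4, 7, 9, 10}
Step 11: find(8) -> no change; set of 8 is {8}
Step 12: union(0, 5) -> already same set; set of 0 now {0, 1, 3, 5, 6}
Step 13: union(4, 3) -> merged; set of 4 now {0, 1, 3, 4, 5, 6, 7, 9, 10}
Step 14: union(3, 1) -> already same set; set of 3 now {0, 1, 3, 4, 5, 6, 7, 9, 10}
Step 15: union(7, 4) -> already same set; set of 7 now {0, 1, 3, 4, 5, 6, 7, 9, 10}
Step 16: find(10) -> no change; set of 10 is {0, 1, 3, 4, 5, 6, 7, 9, 10}
Step 17: union(7, 5) -> already same set; set of 7 now {0, 1, 3, 4, 5, 6, 7, 9, 10}
Step 18: union(0, 3) -> already same set; set of 0 now {0, 1, 3, 4, 5, 6, 7, 9, 10}
Step 19: union(9, 1) -> already same set; set of 9 now {0, 1, 3, 4, 5, 6, 7, 9, 10}
Step 20: union(11, 3) -> merged; set of 11 now {0, 1, 3, 4, 5, 6, 7, 9, 10, 11}
Step 21: union(9, 7) -> already same set; set of 9 now {0, 1, 3, 4, 5, 6, 7, 9, 10, 11}
Step 22: union(4, 2) -> merged; set of 4 now {0, 1, 2, 3, 4, 5, 6, 7, 9, 10, 11}
Step 23: union(10, 5) -> already same set; set of 10 now {0, 1, 2, 3, 4, 5, 6, 7, 9, 10, 11}
Step 24: union(3, 0) -> already same set; set of 3 now {0, 1, 2, 3, 4, 5, 6, 7, 9, 10, 11}
Set of 4: {0, 1, 2, 3, 4, 5, 6, 7, 9, 10, 11}; 8 is not a member.

Answer: no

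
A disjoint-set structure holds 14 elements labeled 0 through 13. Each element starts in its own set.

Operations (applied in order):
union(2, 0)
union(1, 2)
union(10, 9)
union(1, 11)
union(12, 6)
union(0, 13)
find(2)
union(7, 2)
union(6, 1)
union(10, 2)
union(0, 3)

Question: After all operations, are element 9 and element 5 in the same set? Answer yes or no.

Answer: no

Derivation:
Step 1: union(2, 0) -> merged; set of 2 now {0, 2}
Step 2: union(1, 2) -> merged; set of 1 now {0, 1, 2}
Step 3: union(10, 9) -> merged; set of 10 now {9, 10}
Step 4: union(1, 11) -> merged; set of 1 now {0, 1, 2, 11}
Step 5: union(12, 6) -> merged; set of 12 now {6, 12}
Step 6: union(0, 13) -> merged; set of 0 now {0, 1, 2, 11, 13}
Step 7: find(2) -> no change; set of 2 is {0, 1, 2, 11, 13}
Step 8: union(7, 2) -> merged; set of 7 now {0, 1, 2, 7, 11, 13}
Step 9: union(6, 1) -> merged; set of 6 now {0, 1, 2, 6, 7, 11, 12, 13}
Step 10: union(10, 2) -> merged; set of 10 now {0, 1, 2, 6, 7, 9, 10, 11, 12, 13}
Step 11: union(0, 3) -> merged; set of 0 now {0, 1, 2, 3, 6, 7, 9, 10, 11, 12, 13}
Set of 9: {0, 1, 2, 3, 6, 7, 9, 10, 11, 12, 13}; 5 is not a member.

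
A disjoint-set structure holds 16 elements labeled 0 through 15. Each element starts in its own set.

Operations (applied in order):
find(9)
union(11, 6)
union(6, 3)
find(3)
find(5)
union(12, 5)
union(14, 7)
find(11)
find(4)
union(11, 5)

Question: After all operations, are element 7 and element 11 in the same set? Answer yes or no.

Step 1: find(9) -> no change; set of 9 is {9}
Step 2: union(11, 6) -> merged; set of 11 now {6, 11}
Step 3: union(6, 3) -> merged; set of 6 now {3, 6, 11}
Step 4: find(3) -> no change; set of 3 is {3, 6, 11}
Step 5: find(5) -> no change; set of 5 is {5}
Step 6: union(12, 5) -> merged; set of 12 now {5, 12}
Step 7: union(14, 7) -> merged; set of 14 now {7, 14}
Step 8: find(11) -> no change; set of 11 is {3, 6, 11}
Step 9: find(4) -> no change; set of 4 is {4}
Step 10: union(11, 5) -> merged; set of 11 now {3, 5, 6, 11, 12}
Set of 7: {7, 14}; 11 is not a member.

Answer: no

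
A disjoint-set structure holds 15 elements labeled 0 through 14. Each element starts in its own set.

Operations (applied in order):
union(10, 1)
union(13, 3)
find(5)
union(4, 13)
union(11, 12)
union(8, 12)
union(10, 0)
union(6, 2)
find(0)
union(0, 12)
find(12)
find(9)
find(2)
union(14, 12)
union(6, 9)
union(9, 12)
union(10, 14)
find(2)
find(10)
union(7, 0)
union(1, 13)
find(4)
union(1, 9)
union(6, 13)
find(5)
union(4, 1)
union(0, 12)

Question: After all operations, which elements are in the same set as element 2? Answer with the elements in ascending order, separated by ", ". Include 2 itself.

Answer: 0, 1, 2, 3, 4, 6, 7, 8, 9, 10, 11, 12, 13, 14

Derivation:
Step 1: union(10, 1) -> merged; set of 10 now {1, 10}
Step 2: union(13, 3) -> merged; set of 13 now {3, 13}
Step 3: find(5) -> no change; set of 5 is {5}
Step 4: union(4, 13) -> merged; set of 4 now {3, 4, 13}
Step 5: union(11, 12) -> merged; set of 11 now {11, 12}
Step 6: union(8, 12) -> merged; set of 8 now {8, 11, 12}
Step 7: union(10, 0) -> merged; set of 10 now {0, 1, 10}
Step 8: union(6, 2) -> merged; set of 6 now {2, 6}
Step 9: find(0) -> no change; set of 0 is {0, 1, 10}
Step 10: union(0, 12) -> merged; set of 0 now {0, 1, 8, 10, 11, 12}
Step 11: find(12) -> no change; set of 12 is {0, 1, 8, 10, 11, 12}
Step 12: find(9) -> no change; set of 9 is {9}
Step 13: find(2) -> no change; set of 2 is {2, 6}
Step 14: union(14, 12) -> merged; set of 14 now {0, 1, 8, 10, 11, 12, 14}
Step 15: union(6, 9) -> merged; set of 6 now {2, 6, 9}
Step 16: union(9, 12) -> merged; set of 9 now {0, 1, 2, 6, 8, 9, 10, 11, 12, 14}
Step 17: union(10, 14) -> already same set; set of 10 now {0, 1, 2, 6, 8, 9, 10, 11, 12, 14}
Step 18: find(2) -> no change; set of 2 is {0, 1, 2, 6, 8, 9, 10, 11, 12, 14}
Step 19: find(10) -> no change; set of 10 is {0, 1, 2, 6, 8, 9, 10, 11, 12, 14}
Step 20: union(7, 0) -> merged; set of 7 now {0, 1, 2, 6, 7, 8, 9, 10, 11, 12, 14}
Step 21: union(1, 13) -> merged; set of 1 now {0, 1, 2, 3, 4, 6, 7, 8, 9, 10, 11, 12, 13, 14}
Step 22: find(4) -> no change; set of 4 is {0, 1, 2, 3, 4, 6, 7, 8, 9, 10, 11, 12, 13, 14}
Step 23: union(1, 9) -> already same set; set of 1 now {0, 1, 2, 3, 4, 6, 7, 8, 9, 10, 11, 12, 13, 14}
Step 24: union(6, 13) -> already same set; set of 6 now {0, 1, 2, 3, 4, 6, 7, 8, 9, 10, 11, 12, 13, 14}
Step 25: find(5) -> no change; set of 5 is {5}
Step 26: union(4, 1) -> already same set; set of 4 now {0, 1, 2, 3, 4, 6, 7, 8, 9, 10, 11, 12, 13, 14}
Step 27: union(0, 12) -> already same set; set of 0 now {0, 1, 2, 3, 4, 6, 7, 8, 9, 10, 11, 12, 13, 14}
Component of 2: {0, 1, 2, 3, 4, 6, 7, 8, 9, 10, 11, 12, 13, 14}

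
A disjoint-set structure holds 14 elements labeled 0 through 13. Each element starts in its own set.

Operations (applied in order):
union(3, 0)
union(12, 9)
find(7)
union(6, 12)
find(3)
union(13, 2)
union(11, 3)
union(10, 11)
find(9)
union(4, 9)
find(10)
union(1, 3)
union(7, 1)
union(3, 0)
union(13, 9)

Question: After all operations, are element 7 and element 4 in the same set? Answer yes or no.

Step 1: union(3, 0) -> merged; set of 3 now {0, 3}
Step 2: union(12, 9) -> merged; set of 12 now {9, 12}
Step 3: find(7) -> no change; set of 7 is {7}
Step 4: union(6, 12) -> merged; set of 6 now {6, 9, 12}
Step 5: find(3) -> no change; set of 3 is {0, 3}
Step 6: union(13, 2) -> merged; set of 13 now {2, 13}
Step 7: union(11, 3) -> merged; set of 11 now {0, 3, 11}
Step 8: union(10, 11) -> merged; set of 10 now {0, 3, 10, 11}
Step 9: find(9) -> no change; set of 9 is {6, 9, 12}
Step 10: union(4, 9) -> merged; set of 4 now {4, 6, 9, 12}
Step 11: find(10) -> no change; set of 10 is {0, 3, 10, 11}
Step 12: union(1, 3) -> merged; set of 1 now {0, 1, 3, 10, 11}
Step 13: union(7, 1) -> merged; set of 7 now {0, 1, 3, 7, 10, 11}
Step 14: union(3, 0) -> already same set; set of 3 now {0, 1, 3, 7, 10, 11}
Step 15: union(13, 9) -> merged; set of 13 now {2, 4, 6, 9, 12, 13}
Set of 7: {0, 1, 3, 7, 10, 11}; 4 is not a member.

Answer: no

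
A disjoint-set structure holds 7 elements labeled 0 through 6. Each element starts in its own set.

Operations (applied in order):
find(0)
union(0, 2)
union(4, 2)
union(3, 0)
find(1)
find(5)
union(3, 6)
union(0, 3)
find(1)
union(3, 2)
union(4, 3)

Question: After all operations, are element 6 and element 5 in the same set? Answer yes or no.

Answer: no

Derivation:
Step 1: find(0) -> no change; set of 0 is {0}
Step 2: union(0, 2) -> merged; set of 0 now {0, 2}
Step 3: union(4, 2) -> merged; set of 4 now {0, 2, 4}
Step 4: union(3, 0) -> merged; set of 3 now {0, 2, 3, 4}
Step 5: find(1) -> no change; set of 1 is {1}
Step 6: find(5) -> no change; set of 5 is {5}
Step 7: union(3, 6) -> merged; set of 3 now {0, 2, 3, 4, 6}
Step 8: union(0, 3) -> already same set; set of 0 now {0, 2, 3, 4, 6}
Step 9: find(1) -> no change; set of 1 is {1}
Step 10: union(3, 2) -> already same set; set of 3 now {0, 2, 3, 4, 6}
Step 11: union(4, 3) -> already same set; set of 4 now {0, 2, 3, 4, 6}
Set of 6: {0, 2, 3, 4, 6}; 5 is not a member.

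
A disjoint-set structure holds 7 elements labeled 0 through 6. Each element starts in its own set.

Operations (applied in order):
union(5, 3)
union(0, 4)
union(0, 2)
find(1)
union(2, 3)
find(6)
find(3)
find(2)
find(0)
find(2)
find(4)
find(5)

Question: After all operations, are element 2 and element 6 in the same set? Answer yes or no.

Answer: no

Derivation:
Step 1: union(5, 3) -> merged; set of 5 now {3, 5}
Step 2: union(0, 4) -> merged; set of 0 now {0, 4}
Step 3: union(0, 2) -> merged; set of 0 now {0, 2, 4}
Step 4: find(1) -> no change; set of 1 is {1}
Step 5: union(2, 3) -> merged; set of 2 now {0, 2, 3, 4, 5}
Step 6: find(6) -> no change; set of 6 is {6}
Step 7: find(3) -> no change; set of 3 is {0, 2, 3, 4, 5}
Step 8: find(2) -> no change; set of 2 is {0, 2, 3, 4, 5}
Step 9: find(0) -> no change; set of 0 is {0, 2, 3, 4, 5}
Step 10: find(2) -> no change; set of 2 is {0, 2, 3, 4, 5}
Step 11: find(4) -> no change; set of 4 is {0, 2, 3, 4, 5}
Step 12: find(5) -> no change; set of 5 is {0, 2, 3, 4, 5}
Set of 2: {0, 2, 3, 4, 5}; 6 is not a member.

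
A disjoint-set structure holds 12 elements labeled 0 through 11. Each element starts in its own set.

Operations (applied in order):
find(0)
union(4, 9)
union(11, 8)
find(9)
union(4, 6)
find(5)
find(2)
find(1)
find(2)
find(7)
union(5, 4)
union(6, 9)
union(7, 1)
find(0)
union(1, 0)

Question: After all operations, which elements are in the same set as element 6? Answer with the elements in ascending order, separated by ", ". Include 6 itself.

Answer: 4, 5, 6, 9

Derivation:
Step 1: find(0) -> no change; set of 0 is {0}
Step 2: union(4, 9) -> merged; set of 4 now {4, 9}
Step 3: union(11, 8) -> merged; set of 11 now {8, 11}
Step 4: find(9) -> no change; set of 9 is {4, 9}
Step 5: union(4, 6) -> merged; set of 4 now {4, 6, 9}
Step 6: find(5) -> no change; set of 5 is {5}
Step 7: find(2) -> no change; set of 2 is {2}
Step 8: find(1) -> no change; set of 1 is {1}
Step 9: find(2) -> no change; set of 2 is {2}
Step 10: find(7) -> no change; set of 7 is {7}
Step 11: union(5, 4) -> merged; set of 5 now {4, 5, 6, 9}
Step 12: union(6, 9) -> already same set; set of 6 now {4, 5, 6, 9}
Step 13: union(7, 1) -> merged; set of 7 now {1, 7}
Step 14: find(0) -> no change; set of 0 is {0}
Step 15: union(1, 0) -> merged; set of 1 now {0, 1, 7}
Component of 6: {4, 5, 6, 9}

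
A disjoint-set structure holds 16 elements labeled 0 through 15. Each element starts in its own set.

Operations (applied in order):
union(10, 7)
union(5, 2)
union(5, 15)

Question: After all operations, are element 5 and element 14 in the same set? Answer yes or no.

Step 1: union(10, 7) -> merged; set of 10 now {7, 10}
Step 2: union(5, 2) -> merged; set of 5 now {2, 5}
Step 3: union(5, 15) -> merged; set of 5 now {2, 5, 15}
Set of 5: {2, 5, 15}; 14 is not a member.

Answer: no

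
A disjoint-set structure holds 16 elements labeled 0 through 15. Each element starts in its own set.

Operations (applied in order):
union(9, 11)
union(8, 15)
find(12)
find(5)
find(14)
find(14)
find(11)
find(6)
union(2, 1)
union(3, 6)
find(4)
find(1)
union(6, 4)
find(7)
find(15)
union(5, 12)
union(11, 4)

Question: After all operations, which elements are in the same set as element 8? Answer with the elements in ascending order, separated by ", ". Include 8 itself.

Answer: 8, 15

Derivation:
Step 1: union(9, 11) -> merged; set of 9 now {9, 11}
Step 2: union(8, 15) -> merged; set of 8 now {8, 15}
Step 3: find(12) -> no change; set of 12 is {12}
Step 4: find(5) -> no change; set of 5 is {5}
Step 5: find(14) -> no change; set of 14 is {14}
Step 6: find(14) -> no change; set of 14 is {14}
Step 7: find(11) -> no change; set of 11 is {9, 11}
Step 8: find(6) -> no change; set of 6 is {6}
Step 9: union(2, 1) -> merged; set of 2 now {1, 2}
Step 10: union(3, 6) -> merged; set of 3 now {3, 6}
Step 11: find(4) -> no change; set of 4 is {4}
Step 12: find(1) -> no change; set of 1 is {1, 2}
Step 13: union(6, 4) -> merged; set of 6 now {3, 4, 6}
Step 14: find(7) -> no change; set of 7 is {7}
Step 15: find(15) -> no change; set of 15 is {8, 15}
Step 16: union(5, 12) -> merged; set of 5 now {5, 12}
Step 17: union(11, 4) -> merged; set of 11 now {3, 4, 6, 9, 11}
Component of 8: {8, 15}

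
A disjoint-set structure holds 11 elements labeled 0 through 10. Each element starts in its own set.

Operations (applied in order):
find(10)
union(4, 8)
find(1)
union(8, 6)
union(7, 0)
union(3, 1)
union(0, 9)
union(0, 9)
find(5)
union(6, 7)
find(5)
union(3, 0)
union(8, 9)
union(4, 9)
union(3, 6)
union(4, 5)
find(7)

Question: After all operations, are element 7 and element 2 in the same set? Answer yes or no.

Answer: no

Derivation:
Step 1: find(10) -> no change; set of 10 is {10}
Step 2: union(4, 8) -> merged; set of 4 now {4, 8}
Step 3: find(1) -> no change; set of 1 is {1}
Step 4: union(8, 6) -> merged; set of 8 now {4, 6, 8}
Step 5: union(7, 0) -> merged; set of 7 now {0, 7}
Step 6: union(3, 1) -> merged; set of 3 now {1, 3}
Step 7: union(0, 9) -> merged; set of 0 now {0, 7, 9}
Step 8: union(0, 9) -> already same set; set of 0 now {0, 7, 9}
Step 9: find(5) -> no change; set of 5 is {5}
Step 10: union(6, 7) -> merged; set of 6 now {0, 4, 6, 7, 8, 9}
Step 11: find(5) -> no change; set of 5 is {5}
Step 12: union(3, 0) -> merged; set of 3 now {0, 1, 3, 4, 6, 7, 8, 9}
Step 13: union(8, 9) -> already same set; set of 8 now {0, 1, 3, 4, 6, 7, 8, 9}
Step 14: union(4, 9) -> already same set; set of 4 now {0, 1, 3, 4, 6, 7, 8, 9}
Step 15: union(3, 6) -> already same set; set of 3 now {0, 1, 3, 4, 6, 7, 8, 9}
Step 16: union(4, 5) -> merged; set of 4 now {0, 1, 3, 4, 5, 6, 7, 8, 9}
Step 17: find(7) -> no change; set of 7 is {0, 1, 3, 4, 5, 6, 7, 8, 9}
Set of 7: {0, 1, 3, 4, 5, 6, 7, 8, 9}; 2 is not a member.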